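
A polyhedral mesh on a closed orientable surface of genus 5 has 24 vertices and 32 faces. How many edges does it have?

For a closed orientable surface of genus 5, χ = 2 − 2·5 = -8.
E = V + F − (-8) = 24 + 32 − (-8) = 64.

64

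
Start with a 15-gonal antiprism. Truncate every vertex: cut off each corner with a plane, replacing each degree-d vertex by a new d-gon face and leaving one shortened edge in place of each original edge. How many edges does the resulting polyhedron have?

180

The base solid has V = 30, E = 60, F = 32.
Truncation replaces each original edge-end by a new vertex, so V′ = 2E = 120.
Each original edge survives, and each old vertex of degree d contributes d new edges; summing degrees gives Σd = 2E, so E′ = E + 2E = 3E = 180.
Each original face survives and each original vertex becomes one new face: F′ = F + V = 62.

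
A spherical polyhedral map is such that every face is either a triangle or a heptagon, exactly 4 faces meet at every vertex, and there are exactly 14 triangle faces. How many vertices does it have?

14

Let x be the number of heptagons; then F = 14 + x.
Edge–face incidences: 2E = 3·14 + 7·x = 42 + 7x.
Every vertex has degree 4, so 4V = 2E.
Euler: V − E + F = 2 ⇒ (2E)/4 − E + (14 + x) = 2.
Multiply by 8: 2·(2E) − 4·(2E) + 8·(14 + x) = 16, i.e. 112 + 8x − 2·(42 + 7x) = 16.
Collecting terms: −6x + 28 = 16, so −6x = −12, so x = 2.
Then 2E = 42 + 7·2 = 56, so E = 28, V = 2E/4 = 14, F = 14 + 2 = 16.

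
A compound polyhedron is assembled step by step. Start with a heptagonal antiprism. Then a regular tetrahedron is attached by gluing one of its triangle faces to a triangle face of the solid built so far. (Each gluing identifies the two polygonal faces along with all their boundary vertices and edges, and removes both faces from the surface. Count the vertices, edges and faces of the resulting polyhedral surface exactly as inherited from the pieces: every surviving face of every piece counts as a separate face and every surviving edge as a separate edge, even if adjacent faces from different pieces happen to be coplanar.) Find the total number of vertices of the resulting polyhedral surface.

A heptagonal antiprism: V=14, E=28, F=16.
Attach a regular tetrahedron (V=4, E=6, F=4) along a 3-gon: merge 3 vertices and 3 edges, delete both glued faces → V=15, E=31, F=18.
Check: V − E + F = 15 − 31 + 18 = 2.

15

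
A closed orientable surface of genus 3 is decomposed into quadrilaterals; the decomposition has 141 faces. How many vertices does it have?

χ = 2 − 2·3 = -4, and every face is a square so 4F = 2E.
E = 4·141/2 = 282. Then V = -4 + E − F = -4 + 282 − 141 = 137.

137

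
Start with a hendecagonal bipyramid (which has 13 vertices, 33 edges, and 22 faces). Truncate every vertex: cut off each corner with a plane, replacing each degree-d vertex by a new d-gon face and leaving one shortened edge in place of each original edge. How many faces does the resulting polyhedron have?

Truncation replaces each original edge-end by a new vertex, so V′ = 2E = 66.
Each original edge survives, and each old vertex of degree d contributes d new edges; summing degrees gives Σd = 2E, so E′ = E + 2E = 3E = 99.
Each original face survives and each original vertex becomes one new face: F′ = F + V = 35.

35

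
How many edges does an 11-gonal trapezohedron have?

The n-trapezohedron (dual of the n-antiprism) has V = 2·11 + 2 = 24, E = 4·11 = 44, F = 2·11 = 22.

44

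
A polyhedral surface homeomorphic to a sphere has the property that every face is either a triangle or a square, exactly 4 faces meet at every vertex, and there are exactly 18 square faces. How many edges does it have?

Let x be the number of triangles; then F = 18 + x.
Edge–face incidences: 2E = 4·18 + 3·x = 72 + 3x.
Every vertex has degree 4, so 4V = 2E.
Euler: V − E + F = 2 ⇒ (2E)/4 − E + (18 + x) = 2.
Multiply by 8: 2·(2E) − 4·(2E) + 8·(18 + x) = 16, i.e. 144 + 8x − 2·(72 + 3x) = 16.
Collecting terms: 2x = 16, so x = 8.
Then 2E = 72 + 3·8 = 96, so E = 48, V = 2E/4 = 24, F = 18 + 8 = 26.

48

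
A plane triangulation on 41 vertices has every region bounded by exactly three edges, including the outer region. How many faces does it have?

In a plane triangulation 3F = 2E and V − E + F = 2, so F = 2V − 4 = 2·41 − 4 = 78.

78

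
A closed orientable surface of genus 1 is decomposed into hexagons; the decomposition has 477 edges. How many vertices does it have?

318

χ = 2 − 2·1 = 0, and every face is a hexagon so 6F = 2E.
F = 2E/6 = 159. Then V = 0 + E − F = 0 + 477 − 159 = 318.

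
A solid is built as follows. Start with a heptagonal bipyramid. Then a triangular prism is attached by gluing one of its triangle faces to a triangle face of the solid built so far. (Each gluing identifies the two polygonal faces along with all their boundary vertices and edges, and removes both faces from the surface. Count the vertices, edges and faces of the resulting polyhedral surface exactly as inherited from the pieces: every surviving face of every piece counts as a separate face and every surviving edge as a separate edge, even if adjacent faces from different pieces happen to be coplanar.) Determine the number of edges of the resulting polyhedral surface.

A heptagonal bipyramid: V=9, E=21, F=14.
Attach a triangular prism (V=6, E=9, F=5) along a 3-gon: merge 3 vertices and 3 edges, delete both glued faces → V=12, E=27, F=17.
Check: V − E + F = 12 − 27 + 17 = 2.

27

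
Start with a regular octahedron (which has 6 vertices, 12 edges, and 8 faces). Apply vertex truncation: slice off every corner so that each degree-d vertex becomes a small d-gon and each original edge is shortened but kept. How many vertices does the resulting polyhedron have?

Truncation replaces each original edge-end by a new vertex, so V′ = 2E = 24.
Each original edge survives, and each old vertex of degree d contributes d new edges; summing degrees gives Σd = 2E, so E′ = E + 2E = 3E = 36.
Each original face survives and each original vertex becomes one new face: F′ = F + V = 14.

24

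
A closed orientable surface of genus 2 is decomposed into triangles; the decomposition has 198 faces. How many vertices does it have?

χ = 2 − 2·2 = -2, and every face is a triangle so 3F = 2E.
E = 3·198/2 = 297. Then V = -2 + E − F = -2 + 297 − 198 = 97.

97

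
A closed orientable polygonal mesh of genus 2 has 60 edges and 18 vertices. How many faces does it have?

40

For a closed orientable surface of genus 2, χ = 2 − 2·2 = -2.
F = -2 − V + E = -2 − 18 + 60 = 40.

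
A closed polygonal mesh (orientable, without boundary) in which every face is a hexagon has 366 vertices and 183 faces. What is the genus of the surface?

Every face is a hexagon, so 2E = 6·183 = 1098, giving E = 549.
χ = V − E + F = 366 − 549 + 183 = 0.
For a closed orientable surface χ = 2 − 2g, so g = (2 − (0))/2 = 1.

1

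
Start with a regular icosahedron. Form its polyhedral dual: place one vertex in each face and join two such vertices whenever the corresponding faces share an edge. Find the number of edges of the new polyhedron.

30

The base solid has V = 12, E = 30, F = 20.
The dual swaps V and F and preserves E: V′ = F = 20, E′ = E = 30, F′ = V = 12.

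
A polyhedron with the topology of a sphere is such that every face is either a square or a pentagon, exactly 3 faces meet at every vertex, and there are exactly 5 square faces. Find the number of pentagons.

2

Let x be the number of pentagons; then F = 5 + x.
Edge–face incidences: 2E = 4·5 + 5·x = 20 + 5x.
Every vertex has degree 3, so 3V = 2E.
Euler: V − E + F = 2 ⇒ (2E)/3 − E + (5 + x) = 2.
Multiply by 6: 2·(2E) − 3·(2E) + 6·(5 + x) = 12, i.e. 30 + 6x − (20 + 5x) = 12.
Collecting terms: x + 10 = 12, so x = 2.
Then 2E = 20 + 5·2 = 30, so E = 15, V = 2E/3 = 10, F = 5 + 2 = 7.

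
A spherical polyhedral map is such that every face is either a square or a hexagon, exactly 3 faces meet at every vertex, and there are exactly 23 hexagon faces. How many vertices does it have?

54

Let x be the number of squares; then F = 23 + x.
Edge–face incidences: 2E = 6·23 + 4·x = 138 + 4x.
Every vertex has degree 3, so 3V = 2E.
Euler: V − E + F = 2 ⇒ (2E)/3 − E + (23 + x) = 2.
Multiply by 6: 2·(2E) − 3·(2E) + 6·(23 + x) = 12, i.e. 138 + 6x − (138 + 4x) = 12.
Collecting terms: 2x = 12, so x = 6.
Then 2E = 138 + 4·6 = 162, so E = 81, V = 2E/3 = 54, F = 23 + 6 = 29.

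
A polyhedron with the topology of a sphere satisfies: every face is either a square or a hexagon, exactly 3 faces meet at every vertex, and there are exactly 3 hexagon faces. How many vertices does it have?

Let x be the number of squares; then F = 3 + x.
Edge–face incidences: 2E = 6·3 + 4·x = 18 + 4x.
Every vertex has degree 3, so 3V = 2E.
Euler: V − E + F = 2 ⇒ (2E)/3 − E + (3 + x) = 2.
Multiply by 6: 2·(2E) − 3·(2E) + 6·(3 + x) = 12, i.e. 18 + 6x − (18 + 4x) = 12.
Collecting terms: 2x = 12, so x = 6.
Then 2E = 18 + 4·6 = 42, so E = 21, V = 2E/3 = 14, F = 3 + 6 = 9.

14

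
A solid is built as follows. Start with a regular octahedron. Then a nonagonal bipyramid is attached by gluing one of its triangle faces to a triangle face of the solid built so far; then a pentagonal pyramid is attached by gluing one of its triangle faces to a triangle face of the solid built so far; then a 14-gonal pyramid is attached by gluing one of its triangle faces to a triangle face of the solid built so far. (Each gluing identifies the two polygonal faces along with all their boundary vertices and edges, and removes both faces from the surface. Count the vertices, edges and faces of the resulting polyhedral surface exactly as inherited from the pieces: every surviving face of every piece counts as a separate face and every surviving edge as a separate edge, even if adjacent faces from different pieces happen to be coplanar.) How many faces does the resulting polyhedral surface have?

41

A regular octahedron: V=6, E=12, F=8.
Attach a nonagonal bipyramid (V=11, E=27, F=18) along a 3-gon: merge 3 vertices and 3 edges, delete both glued faces → V=14, E=36, F=24.
Attach a pentagonal pyramid (V=6, E=10, F=6) along a 3-gon: merge 3 vertices and 3 edges, delete both glued faces → V=17, E=43, F=28.
Attach a 14-gonal pyramid (V=15, E=28, F=15) along a 3-gon: merge 3 vertices and 3 edges, delete both glued faces → V=29, E=68, F=41.
Check: V − E + F = 29 − 68 + 41 = 2.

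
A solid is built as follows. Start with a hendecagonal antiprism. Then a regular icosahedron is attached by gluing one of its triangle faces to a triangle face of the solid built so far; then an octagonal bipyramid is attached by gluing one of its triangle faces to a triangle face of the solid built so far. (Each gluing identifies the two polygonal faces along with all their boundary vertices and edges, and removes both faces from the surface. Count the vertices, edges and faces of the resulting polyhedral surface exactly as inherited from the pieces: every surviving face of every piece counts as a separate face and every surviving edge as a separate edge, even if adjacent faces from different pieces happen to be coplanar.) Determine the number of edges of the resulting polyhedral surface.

92

A hendecagonal antiprism: V=22, E=44, F=24.
Attach a regular icosahedron (V=12, E=30, F=20) along a 3-gon: merge 3 vertices and 3 edges, delete both glued faces → V=31, E=71, F=42.
Attach an octagonal bipyramid (V=10, E=24, F=16) along a 3-gon: merge 3 vertices and 3 edges, delete both glued faces → V=38, E=92, F=56.
Check: V − E + F = 38 − 92 + 56 = 2.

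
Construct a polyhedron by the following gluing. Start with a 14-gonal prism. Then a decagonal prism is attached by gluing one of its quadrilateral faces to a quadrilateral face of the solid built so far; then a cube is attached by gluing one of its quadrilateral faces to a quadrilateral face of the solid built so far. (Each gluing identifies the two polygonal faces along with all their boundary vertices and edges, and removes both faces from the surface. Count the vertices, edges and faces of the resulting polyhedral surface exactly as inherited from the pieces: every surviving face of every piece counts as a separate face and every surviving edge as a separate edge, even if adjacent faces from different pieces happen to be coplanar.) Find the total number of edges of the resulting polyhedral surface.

76

A 14-gonal prism: V=28, E=42, F=16.
Attach a decagonal prism (V=20, E=30, F=12) along a 4-gon: merge 4 vertices and 4 edges, delete both glued faces → V=44, E=68, F=26.
Attach a cube (V=8, E=12, F=6) along a 4-gon: merge 4 vertices and 4 edges, delete both glued faces → V=48, E=76, F=30.
Check: V − E + F = 48 − 76 + 30 = 2.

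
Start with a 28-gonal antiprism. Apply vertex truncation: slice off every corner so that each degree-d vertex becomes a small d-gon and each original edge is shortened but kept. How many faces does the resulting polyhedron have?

114

The base solid has V = 56, E = 112, F = 58.
Truncation replaces each original edge-end by a new vertex, so V′ = 2E = 224.
Each original edge survives, and each old vertex of degree d contributes d new edges; summing degrees gives Σd = 2E, so E′ = E + 2E = 3E = 336.
Each original face survives and each original vertex becomes one new face: F′ = F + V = 114.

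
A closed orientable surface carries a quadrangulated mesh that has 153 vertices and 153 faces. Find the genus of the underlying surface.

Every face is a square, so 2E = 4·153 = 612, giving E = 306.
χ = V − E + F = 153 − 306 + 153 = 0.
For a closed orientable surface χ = 2 − 2g, so g = (2 − (0))/2 = 1.

1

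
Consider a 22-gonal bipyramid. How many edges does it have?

A bipyramid over an n-gon has 2n triangular faces and n + 2 vertices: V = 22 + 2 = 24, E = 3·22 = 66, F = 2·22 = 44.

66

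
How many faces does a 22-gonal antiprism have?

An antiprism on an n-gon has two n-gon caps and 2n triangles: V = 2·22 = 44, E = 4·22 = 88, F = 2·22 + 2 = 46.

46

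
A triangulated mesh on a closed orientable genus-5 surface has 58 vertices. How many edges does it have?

198

χ = 2 − 2·5 = -8, and every face is a triangle so 3F = 2E.
V − E + F = -8 with E = 3F/2 gives 58 − (3/2 − 1)·F = -8, so F = 132 and E = 198.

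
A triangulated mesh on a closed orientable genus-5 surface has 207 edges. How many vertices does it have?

61

χ = 2 − 2·5 = -8, and every face is a triangle so 3F = 2E.
F = 2E/3 = 138. Then V = -8 + E − F = -8 + 207 − 138 = 61.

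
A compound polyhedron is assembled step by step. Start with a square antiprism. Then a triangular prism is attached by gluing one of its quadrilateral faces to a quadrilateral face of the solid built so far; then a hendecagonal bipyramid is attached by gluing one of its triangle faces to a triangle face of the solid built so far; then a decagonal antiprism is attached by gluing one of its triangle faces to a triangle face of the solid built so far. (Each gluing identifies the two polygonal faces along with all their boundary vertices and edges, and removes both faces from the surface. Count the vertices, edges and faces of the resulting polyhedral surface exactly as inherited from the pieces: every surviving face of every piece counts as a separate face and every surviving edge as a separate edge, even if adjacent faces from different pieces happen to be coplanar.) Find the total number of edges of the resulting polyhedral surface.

88

A square antiprism: V=8, E=16, F=10.
Attach a triangular prism (V=6, E=9, F=5) along a 4-gon: merge 4 vertices and 4 edges, delete both glued faces → V=10, E=21, F=13.
Attach a hendecagonal bipyramid (V=13, E=33, F=22) along a 3-gon: merge 3 vertices and 3 edges, delete both glued faces → V=20, E=51, F=33.
Attach a decagonal antiprism (V=20, E=40, F=22) along a 3-gon: merge 3 vertices and 3 edges, delete both glued faces → V=37, E=88, F=53.
Check: V − E + F = 37 − 88 + 53 = 2.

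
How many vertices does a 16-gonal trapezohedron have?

34

The n-trapezohedron (dual of the n-antiprism) has V = 2·16 + 2 = 34, E = 4·16 = 64, F = 2·16 = 32.
Check: V − E + F = 34 − 64 + 32 = 2.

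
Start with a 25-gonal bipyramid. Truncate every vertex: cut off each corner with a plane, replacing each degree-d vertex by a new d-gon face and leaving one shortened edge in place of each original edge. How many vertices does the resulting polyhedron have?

150

The base solid has V = 27, E = 75, F = 50.
Truncation replaces each original edge-end by a new vertex, so V′ = 2E = 150.
Each original edge survives, and each old vertex of degree d contributes d new edges; summing degrees gives Σd = 2E, so E′ = E + 2E = 3E = 225.
Each original face survives and each original vertex becomes one new face: F′ = F + V = 77.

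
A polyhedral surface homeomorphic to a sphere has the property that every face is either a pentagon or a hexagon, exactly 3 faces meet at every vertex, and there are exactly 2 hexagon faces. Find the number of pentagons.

12

Let x be the number of pentagons; then F = 2 + x.
Edge–face incidences: 2E = 6·2 + 5·x = 12 + 5x.
Every vertex has degree 3, so 3V = 2E.
Euler: V − E + F = 2 ⇒ (2E)/3 − E + (2 + x) = 2.
Multiply by 6: 2·(2E) − 3·(2E) + 6·(2 + x) = 12, i.e. 12 + 6x − (12 + 5x) = 12.
Collecting terms: x = 12.
Then 2E = 12 + 5·12 = 72, so E = 36, V = 2E/3 = 24, F = 2 + 12 = 14.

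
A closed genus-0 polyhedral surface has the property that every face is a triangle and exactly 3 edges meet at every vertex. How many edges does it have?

Each face has 3 edges and each edge borders two faces, so 2E = 3F.
Each vertex has degree 3, so 3V = 2E and hence V = 3F/3.
Euler: V − E + F = 2 ⇒ (3F/3) − (3F/2) + F = 2.
Multiply by 6: (6 − 9 + 6)F = 12, i.e. 3F = 12.
So F = 4, E = 3·4/2 = 6, V = 3·4/3 = 4.

6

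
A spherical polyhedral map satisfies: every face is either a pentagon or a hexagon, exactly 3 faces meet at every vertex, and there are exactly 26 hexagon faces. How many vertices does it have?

Let x be the number of pentagons; then F = 26 + x.
Edge–face incidences: 2E = 6·26 + 5·x = 156 + 5x.
Every vertex has degree 3, so 3V = 2E.
Euler: V − E + F = 2 ⇒ (2E)/3 − E + (26 + x) = 2.
Multiply by 6: 2·(2E) − 3·(2E) + 6·(26 + x) = 12, i.e. 156 + 6x − (156 + 5x) = 12.
Collecting terms: x = 12.
Then 2E = 156 + 5·12 = 216, so E = 108, V = 2E/3 = 72, F = 26 + 12 = 38.

72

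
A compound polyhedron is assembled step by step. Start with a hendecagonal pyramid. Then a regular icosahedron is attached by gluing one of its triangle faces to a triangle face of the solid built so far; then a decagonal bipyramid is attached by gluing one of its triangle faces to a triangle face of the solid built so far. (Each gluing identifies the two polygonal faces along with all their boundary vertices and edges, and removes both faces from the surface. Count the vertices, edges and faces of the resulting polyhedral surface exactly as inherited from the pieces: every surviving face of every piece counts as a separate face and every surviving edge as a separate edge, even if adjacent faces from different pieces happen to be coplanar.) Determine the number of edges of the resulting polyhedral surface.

A hendecagonal pyramid: V=12, E=22, F=12.
Attach a regular icosahedron (V=12, E=30, F=20) along a 3-gon: merge 3 vertices and 3 edges, delete both glued faces → V=21, E=49, F=30.
Attach a decagonal bipyramid (V=12, E=30, F=20) along a 3-gon: merge 3 vertices and 3 edges, delete both glued faces → V=30, E=76, F=48.
Check: V − E + F = 30 − 76 + 48 = 2.

76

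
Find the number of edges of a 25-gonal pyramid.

A pyramid on an n-gon base has one n-gon and n triangles: V = 25 + 1 = 26, E = 2·25 = 50, F = 25 + 1 = 26.
Check: V − E + F = 26 − 50 + 26 = 2.

50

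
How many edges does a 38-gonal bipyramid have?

A bipyramid over an n-gon has 2n triangular faces and n + 2 vertices: V = 38 + 2 = 40, E = 3·38 = 114, F = 2·38 = 76.

114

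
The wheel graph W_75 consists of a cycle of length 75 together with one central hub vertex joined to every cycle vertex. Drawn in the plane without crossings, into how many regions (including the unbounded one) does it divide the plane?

W_75 has V = 75 + 1 = 76 vertices and E = 2·75 = 150 edges.
By Euler's formula F = 2 − V + E = 2 − 76 + 150 = 76.

76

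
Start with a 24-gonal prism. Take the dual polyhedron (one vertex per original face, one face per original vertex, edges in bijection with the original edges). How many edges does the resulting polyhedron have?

72

The base solid has V = 48, E = 72, F = 26.
The dual swaps V and F and preserves E: V′ = F = 26, E′ = E = 72, F′ = V = 48.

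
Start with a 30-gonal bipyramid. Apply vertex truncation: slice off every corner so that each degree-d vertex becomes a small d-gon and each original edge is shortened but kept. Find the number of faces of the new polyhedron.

92

The base solid has V = 32, E = 90, F = 60.
Truncation replaces each original edge-end by a new vertex, so V′ = 2E = 180.
Each original edge survives, and each old vertex of degree d contributes d new edges; summing degrees gives Σd = 2E, so E′ = E + 2E = 3E = 270.
Each original face survives and each original vertex becomes one new face: F′ = F + V = 92.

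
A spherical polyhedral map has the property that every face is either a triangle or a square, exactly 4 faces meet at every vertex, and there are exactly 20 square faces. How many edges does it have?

Let x be the number of triangles; then F = 20 + x.
Edge–face incidences: 2E = 4·20 + 3·x = 80 + 3x.
Every vertex has degree 4, so 4V = 2E.
Euler: V − E + F = 2 ⇒ (2E)/4 − E + (20 + x) = 2.
Multiply by 8: 2·(2E) − 4·(2E) + 8·(20 + x) = 16, i.e. 160 + 8x − 2·(80 + 3x) = 16.
Collecting terms: 2x = 16, so x = 8.
Then 2E = 80 + 3·8 = 104, so E = 52, V = 2E/4 = 26, F = 20 + 8 = 28.

52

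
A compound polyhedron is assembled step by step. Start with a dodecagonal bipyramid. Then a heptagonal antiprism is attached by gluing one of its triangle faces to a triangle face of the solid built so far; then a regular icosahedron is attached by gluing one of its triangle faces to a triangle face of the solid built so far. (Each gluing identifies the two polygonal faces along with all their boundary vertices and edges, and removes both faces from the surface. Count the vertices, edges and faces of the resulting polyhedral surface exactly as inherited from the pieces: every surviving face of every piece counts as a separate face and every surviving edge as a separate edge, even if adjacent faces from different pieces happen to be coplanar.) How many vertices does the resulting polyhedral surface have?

A dodecagonal bipyramid: V=14, E=36, F=24.
Attach a heptagonal antiprism (V=14, E=28, F=16) along a 3-gon: merge 3 vertices and 3 edges, delete both glued faces → V=25, E=61, F=38.
Attach a regular icosahedron (V=12, E=30, F=20) along a 3-gon: merge 3 vertices and 3 edges, delete both glued faces → V=34, E=88, F=56.
Check: V − E + F = 34 − 88 + 56 = 2.

34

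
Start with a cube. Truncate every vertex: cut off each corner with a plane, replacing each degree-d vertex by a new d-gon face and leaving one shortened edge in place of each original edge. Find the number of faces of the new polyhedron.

The base solid has V = 8, E = 12, F = 6.
Truncation replaces each original edge-end by a new vertex, so V′ = 2E = 24.
Each original edge survives, and each old vertex of degree d contributes d new edges; summing degrees gives Σd = 2E, so E′ = E + 2E = 3E = 36.
Each original face survives and each original vertex becomes one new face: F′ = F + V = 14.

14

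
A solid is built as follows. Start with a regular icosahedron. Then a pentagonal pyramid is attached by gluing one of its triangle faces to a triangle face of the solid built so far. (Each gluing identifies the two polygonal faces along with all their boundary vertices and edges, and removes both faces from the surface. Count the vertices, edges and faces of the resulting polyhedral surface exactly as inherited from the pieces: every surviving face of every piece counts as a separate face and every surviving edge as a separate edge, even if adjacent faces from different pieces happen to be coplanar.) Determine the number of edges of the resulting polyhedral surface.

A regular icosahedron: V=12, E=30, F=20.
Attach a pentagonal pyramid (V=6, E=10, F=6) along a 3-gon: merge 3 vertices and 3 edges, delete both glued faces → V=15, E=37, F=24.
Check: V − E + F = 15 − 37 + 24 = 2.

37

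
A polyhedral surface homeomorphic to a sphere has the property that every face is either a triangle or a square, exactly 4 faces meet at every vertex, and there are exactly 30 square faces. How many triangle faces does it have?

Let x be the number of triangles; then F = 30 + x.
Edge–face incidences: 2E = 4·30 + 3·x = 120 + 3x.
Every vertex has degree 4, so 4V = 2E.
Euler: V − E + F = 2 ⇒ (2E)/4 − E + (30 + x) = 2.
Multiply by 8: 2·(2E) − 4·(2E) + 8·(30 + x) = 16, i.e. 240 + 8x − 2·(120 + 3x) = 16.
Collecting terms: 2x = 16, so x = 8.
Then 2E = 120 + 3·8 = 144, so E = 72, V = 2E/4 = 36, F = 30 + 8 = 38.

8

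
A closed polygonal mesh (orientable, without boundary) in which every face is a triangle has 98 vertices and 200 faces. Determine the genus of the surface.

2

Every face is a triangle, so 2E = 3·200 = 600, giving E = 300.
χ = V − E + F = 98 − 300 + 200 = -2.
For a closed orientable surface χ = 2 − 2g, so g = (2 − (-2))/2 = 2.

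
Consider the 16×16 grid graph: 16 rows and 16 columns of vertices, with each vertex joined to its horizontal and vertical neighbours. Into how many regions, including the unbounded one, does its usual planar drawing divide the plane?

The grid has V = 16·16 = 256 vertices and E = 16·15 + 16·15 = 480 edges.
F = 2 − V + E = 2 − 256 + 480 = 226.

226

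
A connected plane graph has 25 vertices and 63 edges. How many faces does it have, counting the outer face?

40

Euler's formula for a connected plane graph: V − E + F = 2, so F = 2 − 25 + 63 = 40.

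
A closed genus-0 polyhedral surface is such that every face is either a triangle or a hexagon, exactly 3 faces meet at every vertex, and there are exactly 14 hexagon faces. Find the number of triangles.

4

Let x be the number of triangles; then F = 14 + x.
Edge–face incidences: 2E = 6·14 + 3·x = 84 + 3x.
Every vertex has degree 3, so 3V = 2E.
Euler: V − E + F = 2 ⇒ (2E)/3 − E + (14 + x) = 2.
Multiply by 6: 2·(2E) − 3·(2E) + 6·(14 + x) = 12, i.e. 84 + 6x − (84 + 3x) = 12.
Collecting terms: 3x = 12, so x = 4.
Then 2E = 84 + 3·4 = 96, so E = 48, V = 2E/3 = 32, F = 14 + 4 = 18.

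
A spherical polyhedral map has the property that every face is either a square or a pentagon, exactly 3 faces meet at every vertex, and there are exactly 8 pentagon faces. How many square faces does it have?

2

Let x be the number of squares; then F = 8 + x.
Edge–face incidences: 2E = 5·8 + 4·x = 40 + 4x.
Every vertex has degree 3, so 3V = 2E.
Euler: V − E + F = 2 ⇒ (2E)/3 − E + (8 + x) = 2.
Multiply by 6: 2·(2E) − 3·(2E) + 6·(8 + x) = 12, i.e. 48 + 6x − (40 + 4x) = 12.
Collecting terms: 2x + 8 = 12, so 2x = 4, so x = 2.
Then 2E = 40 + 4·2 = 48, so E = 24, V = 2E/3 = 16, F = 8 + 2 = 10.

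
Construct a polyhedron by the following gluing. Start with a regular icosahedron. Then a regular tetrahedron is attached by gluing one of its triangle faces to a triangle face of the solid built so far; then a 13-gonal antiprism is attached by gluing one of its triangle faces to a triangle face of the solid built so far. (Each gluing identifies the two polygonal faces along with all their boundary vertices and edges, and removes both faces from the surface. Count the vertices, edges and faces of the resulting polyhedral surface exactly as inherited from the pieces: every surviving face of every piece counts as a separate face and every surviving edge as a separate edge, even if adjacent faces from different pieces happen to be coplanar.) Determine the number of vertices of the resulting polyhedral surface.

36

A regular icosahedron: V=12, E=30, F=20.
Attach a regular tetrahedron (V=4, E=6, F=4) along a 3-gon: merge 3 vertices and 3 edges, delete both glued faces → V=13, E=33, F=22.
Attach a 13-gonal antiprism (V=26, E=52, F=28) along a 3-gon: merge 3 vertices and 3 edges, delete both glued faces → V=36, E=82, F=48.
Check: V − E + F = 36 − 82 + 48 = 2.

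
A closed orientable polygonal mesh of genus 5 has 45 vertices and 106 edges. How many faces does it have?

For a closed orientable surface of genus 5, χ = 2 − 2·5 = -8.
F = -8 − V + E = -8 − 45 + 106 = 53.

53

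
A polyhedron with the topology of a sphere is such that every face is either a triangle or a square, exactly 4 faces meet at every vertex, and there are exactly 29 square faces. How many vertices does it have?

35

Let x be the number of triangles; then F = 29 + x.
Edge–face incidences: 2E = 4·29 + 3·x = 116 + 3x.
Every vertex has degree 4, so 4V = 2E.
Euler: V − E + F = 2 ⇒ (2E)/4 − E + (29 + x) = 2.
Multiply by 8: 2·(2E) − 4·(2E) + 8·(29 + x) = 16, i.e. 232 + 8x − 2·(116 + 3x) = 16.
Collecting terms: 2x = 16, so x = 8.
Then 2E = 116 + 3·8 = 140, so E = 70, V = 2E/4 = 35, F = 29 + 8 = 37.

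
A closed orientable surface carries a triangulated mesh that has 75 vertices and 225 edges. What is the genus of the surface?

Every face is a triangle and each edge borders two faces, so 3F = 2·225, giving F = 150.
χ = V − E + F = 75 − 225 + 150 = 0.
For a closed orientable surface χ = 2 − 2g, so g = (2 − (0))/2 = 1.

1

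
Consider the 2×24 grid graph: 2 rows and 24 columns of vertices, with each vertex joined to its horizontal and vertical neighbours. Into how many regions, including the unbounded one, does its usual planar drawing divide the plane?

The grid has V = 2·24 = 48 vertices and E = 2·23 + 24·1 = 70 edges.
F = 2 − V + E = 2 − 48 + 70 = 24.

24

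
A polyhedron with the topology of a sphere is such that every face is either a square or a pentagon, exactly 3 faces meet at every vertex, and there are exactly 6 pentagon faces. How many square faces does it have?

3

Let x be the number of squares; then F = 6 + x.
Edge–face incidences: 2E = 5·6 + 4·x = 30 + 4x.
Every vertex has degree 3, so 3V = 2E.
Euler: V − E + F = 2 ⇒ (2E)/3 − E + (6 + x) = 2.
Multiply by 6: 2·(2E) − 3·(2E) + 6·(6 + x) = 12, i.e. 36 + 6x − (30 + 4x) = 12.
Collecting terms: 2x + 6 = 12, so 2x = 6, so x = 3.
Then 2E = 30 + 4·3 = 42, so E = 21, V = 2E/3 = 14, F = 6 + 3 = 9.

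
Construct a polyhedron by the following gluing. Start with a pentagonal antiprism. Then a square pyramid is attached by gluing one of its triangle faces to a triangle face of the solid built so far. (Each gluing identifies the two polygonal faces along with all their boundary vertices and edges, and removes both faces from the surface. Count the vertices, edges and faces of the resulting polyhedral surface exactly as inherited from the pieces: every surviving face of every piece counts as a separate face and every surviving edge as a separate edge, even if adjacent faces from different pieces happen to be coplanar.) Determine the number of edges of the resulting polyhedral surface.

25

A pentagonal antiprism: V=10, E=20, F=12.
Attach a square pyramid (V=5, E=8, F=5) along a 3-gon: merge 3 vertices and 3 edges, delete both glued faces → V=12, E=25, F=15.
Check: V − E + F = 12 − 25 + 15 = 2.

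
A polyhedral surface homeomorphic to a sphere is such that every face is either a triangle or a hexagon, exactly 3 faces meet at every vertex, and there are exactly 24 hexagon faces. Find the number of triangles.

Let x be the number of triangles; then F = 24 + x.
Edge–face incidences: 2E = 6·24 + 3·x = 144 + 3x.
Every vertex has degree 3, so 3V = 2E.
Euler: V − E + F = 2 ⇒ (2E)/3 − E + (24 + x) = 2.
Multiply by 6: 2·(2E) − 3·(2E) + 6·(24 + x) = 12, i.e. 144 + 6x − (144 + 3x) = 12.
Collecting terms: 3x = 12, so x = 4.
Then 2E = 144 + 3·4 = 156, so E = 78, V = 2E/3 = 52, F = 24 + 4 = 28.

4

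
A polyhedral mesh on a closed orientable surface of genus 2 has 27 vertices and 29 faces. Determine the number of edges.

58

For a closed orientable surface of genus 2, χ = 2 − 2·2 = -2.
E = V + F − (-2) = 27 + 29 − (-2) = 58.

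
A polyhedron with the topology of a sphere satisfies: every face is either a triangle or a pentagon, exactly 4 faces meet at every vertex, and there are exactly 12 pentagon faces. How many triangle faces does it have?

Let x be the number of triangles; then F = 12 + x.
Edge–face incidences: 2E = 5·12 + 3·x = 60 + 3x.
Every vertex has degree 4, so 4V = 2E.
Euler: V − E + F = 2 ⇒ (2E)/4 − E + (12 + x) = 2.
Multiply by 8: 2·(2E) − 4·(2E) + 8·(12 + x) = 16, i.e. 96 + 8x − 2·(60 + 3x) = 16.
Collecting terms: 2x − 24 = 16, so 2x = 40, so x = 20.
Then 2E = 60 + 3·20 = 120, so E = 60, V = 2E/4 = 30, F = 12 + 20 = 32.

20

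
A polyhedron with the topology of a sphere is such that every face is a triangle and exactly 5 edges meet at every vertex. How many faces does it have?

Each face has 3 edges and each edge borders two faces, so 2E = 3F.
Each vertex has degree 5, so 5V = 2E and hence V = 3F/5.
Euler: V − E + F = 2 ⇒ (3F/5) − (3F/2) + F = 2.
Multiply by 10: (6 − 15 + 10)F = 20, i.e. 1F = 20.
So F = 20, E = 3·20/2 = 30, V = 3·20/5 = 12.

20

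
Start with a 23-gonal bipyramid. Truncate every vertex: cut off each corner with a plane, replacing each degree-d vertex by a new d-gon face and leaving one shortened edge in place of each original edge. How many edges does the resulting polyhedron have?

207

The base solid has V = 25, E = 69, F = 46.
Truncation replaces each original edge-end by a new vertex, so V′ = 2E = 138.
Each original edge survives, and each old vertex of degree d contributes d new edges; summing degrees gives Σd = 2E, so E′ = E + 2E = 3E = 207.
Each original face survives and each original vertex becomes one new face: F′ = F + V = 71.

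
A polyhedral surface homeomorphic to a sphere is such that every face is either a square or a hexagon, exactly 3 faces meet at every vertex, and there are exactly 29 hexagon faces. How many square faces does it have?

Let x be the number of squares; then F = 29 + x.
Edge–face incidences: 2E = 6·29 + 4·x = 174 + 4x.
Every vertex has degree 3, so 3V = 2E.
Euler: V − E + F = 2 ⇒ (2E)/3 − E + (29 + x) = 2.
Multiply by 6: 2·(2E) − 3·(2E) + 6·(29 + x) = 12, i.e. 174 + 6x − (174 + 4x) = 12.
Collecting terms: 2x = 12, so x = 6.
Then 2E = 174 + 4·6 = 198, so E = 99, V = 2E/3 = 66, F = 29 + 6 = 35.

6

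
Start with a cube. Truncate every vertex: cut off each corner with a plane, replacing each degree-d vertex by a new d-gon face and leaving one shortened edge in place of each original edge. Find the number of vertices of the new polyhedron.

The base solid has V = 8, E = 12, F = 6.
Truncation replaces each original edge-end by a new vertex, so V′ = 2E = 24.
Each original edge survives, and each old vertex of degree d contributes d new edges; summing degrees gives Σd = 2E, so E′ = E + 2E = 3E = 36.
Each original face survives and each original vertex becomes one new face: F′ = F + V = 14.

24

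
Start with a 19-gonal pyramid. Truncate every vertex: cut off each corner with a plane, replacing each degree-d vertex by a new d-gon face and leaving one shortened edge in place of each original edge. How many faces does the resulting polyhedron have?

40

The base solid has V = 20, E = 38, F = 20.
Truncation replaces each original edge-end by a new vertex, so V′ = 2E = 76.
Each original edge survives, and each old vertex of degree d contributes d new edges; summing degrees gives Σd = 2E, so E′ = E + 2E = 3E = 114.
Each original face survives and each original vertex becomes one new face: F′ = F + V = 40.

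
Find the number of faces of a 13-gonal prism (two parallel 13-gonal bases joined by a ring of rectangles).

A prism on an n-gon has two n-gon bases and n rectangular sides: V = 2·13 = 26, E = 3·13 = 39, F = 13 + 2 = 15.

15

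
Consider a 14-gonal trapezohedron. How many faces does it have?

28

The n-trapezohedron (dual of the n-antiprism) has V = 2·14 + 2 = 30, E = 4·14 = 56, F = 2·14 = 28.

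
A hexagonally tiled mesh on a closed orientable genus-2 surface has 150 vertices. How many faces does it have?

76

χ = 2 − 2·2 = -2, and every face is a hexagon so 6F = 2E.
V − E + F = -2 with E = 6F/2 gives 150 − (6/2 − 1)·F = -2, so F = 76 and E = 228.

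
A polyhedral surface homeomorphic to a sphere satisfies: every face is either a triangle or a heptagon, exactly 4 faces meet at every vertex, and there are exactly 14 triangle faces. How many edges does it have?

28

Let x be the number of heptagons; then F = 14 + x.
Edge–face incidences: 2E = 3·14 + 7·x = 42 + 7x.
Every vertex has degree 4, so 4V = 2E.
Euler: V − E + F = 2 ⇒ (2E)/4 − E + (14 + x) = 2.
Multiply by 8: 2·(2E) − 4·(2E) + 8·(14 + x) = 16, i.e. 112 + 8x − 2·(42 + 7x) = 16.
Collecting terms: −6x + 28 = 16, so −6x = −12, so x = 2.
Then 2E = 42 + 7·2 = 56, so E = 28, V = 2E/4 = 14, F = 14 + 2 = 16.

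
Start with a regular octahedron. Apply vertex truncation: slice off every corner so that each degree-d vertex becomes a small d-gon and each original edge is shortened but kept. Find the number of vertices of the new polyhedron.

The base solid has V = 6, E = 12, F = 8.
Truncation replaces each original edge-end by a new vertex, so V′ = 2E = 24.
Each original edge survives, and each old vertex of degree d contributes d new edges; summing degrees gives Σd = 2E, so E′ = E + 2E = 3E = 36.
Each original face survives and each original vertex becomes one new face: F′ = F + V = 14.

24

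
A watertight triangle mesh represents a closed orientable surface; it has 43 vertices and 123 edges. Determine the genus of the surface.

0

Every face is a triangle and each edge borders two faces, so 3F = 2·123, giving F = 82.
χ = V − E + F = 43 − 123 + 82 = 2.
For a closed orientable surface χ = 2 − 2g, so g = (2 − (2))/2 = 0.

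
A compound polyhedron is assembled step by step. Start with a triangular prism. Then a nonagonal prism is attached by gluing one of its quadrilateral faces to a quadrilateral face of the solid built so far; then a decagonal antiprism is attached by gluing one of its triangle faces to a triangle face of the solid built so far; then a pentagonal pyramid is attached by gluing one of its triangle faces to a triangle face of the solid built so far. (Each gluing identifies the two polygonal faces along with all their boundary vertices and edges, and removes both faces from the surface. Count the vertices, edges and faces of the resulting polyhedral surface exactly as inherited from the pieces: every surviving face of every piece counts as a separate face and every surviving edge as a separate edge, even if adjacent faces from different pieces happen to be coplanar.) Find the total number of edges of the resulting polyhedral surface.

A triangular prism: V=6, E=9, F=5.
Attach a nonagonal prism (V=18, E=27, F=11) along a 4-gon: merge 4 vertices and 4 edges, delete both glued faces → V=20, E=32, F=14.
Attach a decagonal antiprism (V=20, E=40, F=22) along a 3-gon: merge 3 vertices and 3 edges, delete both glued faces → V=37, E=69, F=34.
Attach a pentagonal pyramid (V=6, E=10, F=6) along a 3-gon: merge 3 vertices and 3 edges, delete both glued faces → V=40, E=76, F=38.
Check: V − E + F = 40 − 76 + 38 = 2.

76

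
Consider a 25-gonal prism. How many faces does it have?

27

A prism on an n-gon has two n-gon bases and n rectangular sides: V = 2·25 = 50, E = 3·25 = 75, F = 25 + 2 = 27.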